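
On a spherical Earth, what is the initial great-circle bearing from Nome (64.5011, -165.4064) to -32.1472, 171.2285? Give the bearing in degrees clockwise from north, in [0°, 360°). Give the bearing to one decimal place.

199.8°

Δλ = 171.2285 − -165.4064 = 336.6349°; wrapped into (−180°, 180°]: -23.3651°.
θ = atan2( sin Δλ · cos φ₂ , cos φ₁ · sin φ₂ − sin φ₁ · cos φ₂ · cos Δλ )
  = atan2(-0.33579, -0.93061) = -160.159° → normalised to [0°, 360°): 199.841°.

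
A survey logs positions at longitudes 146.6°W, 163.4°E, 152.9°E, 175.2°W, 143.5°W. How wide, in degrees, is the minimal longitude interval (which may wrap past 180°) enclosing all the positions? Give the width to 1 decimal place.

Sort the longitudes: -175.2°, -146.6°, -143.5°, +152.9°, +163.4°.
Eastward gaps between consecutive values (wrapping around): 28.6°, 3.1°, 296.4°, 10.5°, 21.4°.
Largest gap = 296.4° ⇒ minimal covering band is its complement: 360° − 296.4° = 63.6°.
Band runs from +152.9° eastward to -143.5°, crossing the antimeridian.

63.6°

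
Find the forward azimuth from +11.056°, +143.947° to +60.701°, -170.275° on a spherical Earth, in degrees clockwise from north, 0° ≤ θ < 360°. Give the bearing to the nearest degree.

24°

Δλ = -170.275 − 143.947 = -314.222°; wrapped into (−180°, 180°]: 45.778°.
θ = atan2( sin Δλ · cos φ₂ , cos φ₁ · sin φ₂ − sin φ₁ · cos φ₂ · cos Δλ )
  = atan2(0.35070, 0.79044) = 23.926° → normalised to [0°, 360°): 23.926°.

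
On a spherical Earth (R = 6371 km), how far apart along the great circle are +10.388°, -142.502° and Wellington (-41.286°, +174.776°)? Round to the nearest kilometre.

7218 km

Δλ = 174.776 − -142.502 = 317.278°; wrapped into (−180°, 180°]: -42.722°.
Δφ = -41.286 − 10.388 = -51.674°.
a = sin²(Δφ/2) + cos φ₁ · cos φ₂ · sin²(Δλ/2) = 0.287992.
c = 2·atan2(√a, √(1−a)) = 1.13292 rad → d = 6371·c ≈ 7217.84 km.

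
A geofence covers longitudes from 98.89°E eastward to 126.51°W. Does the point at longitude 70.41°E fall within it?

No

Band width going east from +98.89° to -126.51°: ((-126.51 − 98.89) mod 360) = 134.60°.
Offset of +70.41° east of the west edge: ((70.41 − 98.89) mod 360) = 331.52°.
331.52° > 134.60° ⇒ outside.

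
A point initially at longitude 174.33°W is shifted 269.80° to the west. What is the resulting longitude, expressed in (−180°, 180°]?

84.13°W

Start at -174.33°; shift −269.80° → -444.13°.
-444.13° lies outside (−180°, 180°]; add 360° → -84.13°.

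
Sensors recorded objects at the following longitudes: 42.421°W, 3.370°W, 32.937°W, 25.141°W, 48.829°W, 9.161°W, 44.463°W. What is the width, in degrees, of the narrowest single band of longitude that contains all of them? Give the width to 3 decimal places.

Sort the longitudes: -48.829°, -44.463°, -42.421°, -32.937°, -25.141°, -9.161°, -3.370°.
Eastward gaps between consecutive values (wrapping around): 4.366°, 2.042°, 9.484°, 7.796°, 15.980°, 5.791°, 314.541°.
Largest gap = 314.541° ⇒ minimal covering band is its complement: 360° − 314.541° = 45.459°.
Band runs from -48.829° eastward to -3.370°.

45.459°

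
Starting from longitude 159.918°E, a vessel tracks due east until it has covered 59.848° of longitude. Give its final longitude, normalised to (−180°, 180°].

Start at +159.918°; shift +59.848° → +219.766°.
+219.766° lies outside (−180°, 180°]; subtract 360° → -140.234°.

140.234°W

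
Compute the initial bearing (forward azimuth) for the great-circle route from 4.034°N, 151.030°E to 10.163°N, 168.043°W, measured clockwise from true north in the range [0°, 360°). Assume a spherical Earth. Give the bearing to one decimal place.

Δλ = -168.043 − 151.030 = -319.073°; wrapped into (−180°, 180°]: 40.927°.
θ = atan2( sin Δλ · cos φ₂ , cos φ₁ · sin φ₂ − sin φ₁ · cos φ₂ · cos Δλ )
  = atan2(0.64482, 0.12369) = 79.141° → normalised to [0°, 360°): 79.141°.

79.1°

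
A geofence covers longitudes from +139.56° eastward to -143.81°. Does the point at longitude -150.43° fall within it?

Band width going east from +139.56° to -143.81°: ((-143.81 − 139.56) mod 360) = 76.63°.
Offset of -150.43° east of the west edge: ((-150.43 − 139.56) mod 360) = 70.01°.
70.01° ≤ 76.63° ⇒ inside.

Yes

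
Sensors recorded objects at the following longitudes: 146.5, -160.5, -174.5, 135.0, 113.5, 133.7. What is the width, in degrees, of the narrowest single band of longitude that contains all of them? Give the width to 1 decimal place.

86.0°

Sort the longitudes: -174.5°, -160.5°, +113.5°, +133.7°, +135.0°, +146.5°.
Eastward gaps between consecutive values (wrapping around): 14.0°, 274.0°, 20.2°, 1.3°, 11.5°, 39.0°.
Largest gap = 274.0° ⇒ minimal covering band is its complement: 360° − 274.0° = 86.0°.
Band runs from +113.5° eastward to -160.5°, crossing the antimeridian.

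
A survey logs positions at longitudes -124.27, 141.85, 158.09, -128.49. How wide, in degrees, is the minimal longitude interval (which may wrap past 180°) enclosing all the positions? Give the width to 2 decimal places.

Sort the longitudes: -128.49°, -124.27°, +141.85°, +158.09°.
Eastward gaps between consecutive values (wrapping around): 4.22°, 266.12°, 16.24°, 73.42°.
Largest gap = 266.12° ⇒ minimal covering band is its complement: 360° − 266.12° = 93.88°.
Band runs from +141.85° eastward to -124.27°, crossing the antimeridian.

93.88°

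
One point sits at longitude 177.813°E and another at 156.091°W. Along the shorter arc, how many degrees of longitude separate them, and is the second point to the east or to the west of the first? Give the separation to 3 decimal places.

Raw difference: -156.091 − 177.813 = -333.904°.
Normalise into (−180°, 180°]: -333.904° + 360° = 26.096°.
Positive ⇒ the second point lies to the east; separation 26.096°.

26.096° east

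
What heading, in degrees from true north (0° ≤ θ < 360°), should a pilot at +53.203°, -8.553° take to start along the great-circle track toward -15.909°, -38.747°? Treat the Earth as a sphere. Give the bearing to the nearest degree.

Δλ = -38.747 − -8.553 = -30.194°.
θ = atan2( sin Δλ · cos φ₂ , cos φ₁ · sin φ₂ − sin φ₁ · cos φ₂ · cos Δλ )
  = atan2(-0.48367, -0.82980) = -149.763° → normalised to [0°, 360°): 210.237°.

210°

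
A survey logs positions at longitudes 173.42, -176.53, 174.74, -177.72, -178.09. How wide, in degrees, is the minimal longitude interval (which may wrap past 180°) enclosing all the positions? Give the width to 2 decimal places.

Sort the longitudes: -178.09°, -177.72°, -176.53°, +173.42°, +174.74°.
Eastward gaps between consecutive values (wrapping around): 0.37°, 1.19°, 349.95°, 1.32°, 7.17°.
Largest gap = 349.95° ⇒ minimal covering band is its complement: 360° − 349.95° = 10.05°.
Band runs from +173.42° eastward to -176.53°, crossing the antimeridian.

10.05°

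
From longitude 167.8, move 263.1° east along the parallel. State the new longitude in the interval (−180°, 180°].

Start at +167.8°; shift +263.1° → +430.9°.
+430.9° lies outside (−180°, 180°]; subtract 360° → +70.9°.

+70.9°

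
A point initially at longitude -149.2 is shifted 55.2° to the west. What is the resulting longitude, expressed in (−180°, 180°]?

Start at -149.2°; shift −55.2° → -204.4°.
-204.4° lies outside (−180°, 180°]; add 360° → +155.6°.

+155.6°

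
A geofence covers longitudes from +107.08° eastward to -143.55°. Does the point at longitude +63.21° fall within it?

Band width going east from +107.08° to -143.55°: ((-143.55 − 107.08) mod 360) = 109.37°.
Offset of +63.21° east of the west edge: ((63.21 − 107.08) mod 360) = 316.13°.
316.13° > 109.37° ⇒ outside.

No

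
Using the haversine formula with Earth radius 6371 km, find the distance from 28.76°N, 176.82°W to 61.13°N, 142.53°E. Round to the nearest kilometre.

Δλ = 142.53 − -176.82 = 319.35°; wrapped into (−180°, 180°]: -40.65°.
Δφ = 61.13 − 28.76 = 32.37°.
a = sin²(Δφ/2) + cos φ₁ · cos φ₂ · sin²(Δλ/2) = 0.128762.
c = 2·atan2(√a, √(1−a)) = 0.73404 rad → d = 6371·c ≈ 4676.55 km.

4677 km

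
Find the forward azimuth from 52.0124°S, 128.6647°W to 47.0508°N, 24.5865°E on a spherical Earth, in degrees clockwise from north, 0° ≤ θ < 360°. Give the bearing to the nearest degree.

95°

Δλ = 24.5865 − -128.6647 = 153.2512°.
θ = atan2( sin Δλ · cos φ₂ , cos φ₁ · sin φ₂ − sin φ₁ · cos φ₂ · cos Δλ )
  = atan2(0.30666, -0.02902) = 95.406° → normalised to [0°, 360°): 95.406°.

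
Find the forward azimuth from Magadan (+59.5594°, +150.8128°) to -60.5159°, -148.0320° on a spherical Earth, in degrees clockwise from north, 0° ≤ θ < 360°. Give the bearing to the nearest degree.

146°

Δλ = -148.0320 − 150.8128 = -298.8448°; wrapped into (−180°, 180°]: 61.1552°.
θ = atan2( sin Δλ · cos φ₂ , cos φ₁ · sin φ₂ − sin φ₁ · cos φ₂ · cos Δλ )
  = atan2(0.43112, -0.64575) = 146.272° → normalised to [0°, 360°): 146.272°.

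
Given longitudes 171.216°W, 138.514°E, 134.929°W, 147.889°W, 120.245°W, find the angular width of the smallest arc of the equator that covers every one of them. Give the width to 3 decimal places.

101.241°

Sort the longitudes: -171.216°, -147.889°, -134.929°, -120.245°, +138.514°.
Eastward gaps between consecutive values (wrapping around): 23.327°, 12.960°, 14.684°, 258.759°, 50.270°.
Largest gap = 258.759° ⇒ minimal covering band is its complement: 360° − 258.759° = 101.241°.
Band runs from +138.514° eastward to -120.245°, crossing the antimeridian.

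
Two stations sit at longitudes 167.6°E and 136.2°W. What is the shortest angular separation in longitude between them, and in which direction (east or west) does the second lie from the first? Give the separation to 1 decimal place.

56.2° east

Raw difference: -136.2 − 167.6 = -303.8°.
Normalise into (−180°, 180°]: -303.8° + 360° = 56.2°.
Positive ⇒ the second point lies to the east; separation 56.2°.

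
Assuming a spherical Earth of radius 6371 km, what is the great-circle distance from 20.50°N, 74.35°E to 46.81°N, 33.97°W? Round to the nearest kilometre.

Δλ = -33.97 − 74.35 = -108.32°.
Δφ = 46.81 − 20.50 = 26.31°.
a = sin²(Δφ/2) + cos φ₁ · cos φ₂ · sin²(Δλ/2) = 0.473087.
c = 2·atan2(√a, √(1−a)) = 1.51694 rad → d = 6371·c ≈ 9664.45 km.

9664 km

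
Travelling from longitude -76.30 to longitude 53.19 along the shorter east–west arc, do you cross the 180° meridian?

No

Signed shortest Δλ = ((53.19 − -76.30 + 180) mod 360) − 180 = 129.49°.
Going east by 129.49° from -76.30° reaches +53.19° without touching 180°.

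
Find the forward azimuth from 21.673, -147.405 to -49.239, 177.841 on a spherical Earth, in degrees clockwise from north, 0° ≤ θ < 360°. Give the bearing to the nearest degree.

Δλ = 177.841 − -147.405 = 325.246°; wrapped into (−180°, 180°]: -34.754°.
θ = atan2( sin Δλ · cos φ₂ , cos φ₁ · sin φ₂ − sin φ₁ · cos φ₂ · cos Δλ )
  = atan2(-0.37219, -0.90200) = -157.578° → normalised to [0°, 360°): 202.422°.

202°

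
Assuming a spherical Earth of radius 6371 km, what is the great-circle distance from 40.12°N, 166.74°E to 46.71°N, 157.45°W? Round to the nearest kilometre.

Δλ = -157.45 − 166.74 = -324.19°; wrapped into (−180°, 180°]: 35.81°.
Δφ = 46.71 − 40.12 = 6.59°.
a = sin²(Δφ/2) + cos φ₁ · cos φ₂ · sin²(Δλ/2) = 0.052864.
c = 2·atan2(√a, √(1−a)) = 0.46400 rad → d = 6371·c ≈ 2956.12 km.

2956 km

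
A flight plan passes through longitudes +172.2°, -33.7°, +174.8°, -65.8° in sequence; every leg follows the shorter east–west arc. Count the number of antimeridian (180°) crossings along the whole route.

Leg 1: +172.2° → -33.7°, shortest Δλ = 154.1° (east) — crosses 180°.
Leg 2: -33.7° → +174.8°, shortest Δλ = -151.5° (west) — crosses 180°.
Leg 3: +174.8° → -65.8°, shortest Δλ = 119.4° (east) — crosses 180°.
Total crossings: 3.

3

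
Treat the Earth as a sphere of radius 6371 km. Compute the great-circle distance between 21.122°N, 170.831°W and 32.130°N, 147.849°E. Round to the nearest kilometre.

4257 km

Δλ = 147.849 − -170.831 = 318.680°; wrapped into (−180°, 180°]: -41.320°.
Δφ = 32.130 − 21.122 = 11.008°.
a = sin²(Δφ/2) + cos φ₁ · cos φ₂ · sin²(Δλ/2) = 0.107535.
c = 2·atan2(√a, √(1−a)) = 0.66821 rad → d = 6371·c ≈ 4257.19 km.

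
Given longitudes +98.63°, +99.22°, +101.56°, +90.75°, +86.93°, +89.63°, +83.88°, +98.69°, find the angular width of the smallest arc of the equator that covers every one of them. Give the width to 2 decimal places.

17.68°

Sort the longitudes: +83.88°, +86.93°, +89.63°, +90.75°, +98.63°, +98.69°, +99.22°, +101.56°.
Eastward gaps between consecutive values (wrapping around): 3.05°, 2.70°, 1.12°, 7.88°, 0.06°, 0.53°, 2.34°, 342.32°.
Largest gap = 342.32° ⇒ minimal covering band is its complement: 360° − 342.32° = 17.68°.
Band runs from +83.88° eastward to +101.56°.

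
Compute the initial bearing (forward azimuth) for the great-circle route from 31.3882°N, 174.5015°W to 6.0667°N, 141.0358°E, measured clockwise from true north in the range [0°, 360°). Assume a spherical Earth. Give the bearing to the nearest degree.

248°

Δλ = 141.0358 − -174.5015 = 315.5373°; wrapped into (−180°, 180°]: -44.4627°.
θ = atan2( sin Δλ · cos φ₂ , cos φ₁ · sin φ₂ − sin φ₁ · cos φ₂ · cos Δλ )
  = atan2(-0.69652, -0.27942) = -111.859° → normalised to [0°, 360°): 248.141°.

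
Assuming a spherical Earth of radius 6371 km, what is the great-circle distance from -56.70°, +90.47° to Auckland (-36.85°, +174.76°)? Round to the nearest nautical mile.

3421 nmi

Δλ = 174.76 − 90.47 = 84.29°.
Δφ = -36.85 − -56.70 = 19.85°.
a = sin²(Δφ/2) + cos φ₁ · cos φ₂ · sin²(Δλ/2) = 0.227519.
c = 2·atan2(√a, √(1−a)) = 0.99445 rad → d = 6371·c ≈ 6335.65 km ≈ 3420.98 nmi.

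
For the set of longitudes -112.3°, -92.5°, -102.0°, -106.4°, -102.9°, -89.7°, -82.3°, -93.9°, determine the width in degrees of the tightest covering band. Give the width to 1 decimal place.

30.0°

Sort the longitudes: -112.3°, -106.4°, -102.9°, -102.0°, -93.9°, -92.5°, -89.7°, -82.3°.
Eastward gaps between consecutive values (wrapping around): 5.9°, 3.5°, 0.9°, 8.1°, 1.4°, 2.8°, 7.4°, 330.0°.
Largest gap = 330.0° ⇒ minimal covering band is its complement: 360° − 330.0° = 30.0°.
Band runs from -112.3° eastward to -82.3°.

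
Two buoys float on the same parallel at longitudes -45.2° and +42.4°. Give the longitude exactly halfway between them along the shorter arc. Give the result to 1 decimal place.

-1.4°

Signed shortest Δλ from -45.2° to +42.4° is +87.6°.
Midpoint longitude = -45.2° + (+87.6°)/2 = -45.2° + 43.8° = -1.4°.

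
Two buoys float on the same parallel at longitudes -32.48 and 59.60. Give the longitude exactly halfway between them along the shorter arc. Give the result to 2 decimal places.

Signed shortest Δλ from -32.48° to +59.60° is +92.08°.
Midpoint longitude = -32.48° + (+92.08°)/2 = -32.48° + 46.04° = +13.56°.

+13.56°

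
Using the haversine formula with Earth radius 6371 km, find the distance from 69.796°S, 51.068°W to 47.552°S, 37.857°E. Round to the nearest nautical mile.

2751 nmi

Δλ = 37.857 − -51.068 = 88.925°.
Δφ = -47.552 − -69.796 = 22.244°.
a = sin²(Δφ/2) + cos φ₁ · cos φ₂ · sin²(Δλ/2) = 0.151570.
c = 2·atan2(√a, √(1−a)) = 0.79979 rad → d = 6371·c ≈ 5095.44 km ≈ 2751.32 nmi.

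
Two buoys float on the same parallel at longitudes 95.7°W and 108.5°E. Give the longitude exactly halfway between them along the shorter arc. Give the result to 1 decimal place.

Signed shortest Δλ from -95.7° to +108.5° is -155.8°.
Midpoint longitude = -95.7° + (-155.8°)/2 = -95.7° − 77.9° = -173.6°.
(The naïve average (-95.7 + +108.5)/2 = 6.4° is on the wrong side of the globe.)

173.6°W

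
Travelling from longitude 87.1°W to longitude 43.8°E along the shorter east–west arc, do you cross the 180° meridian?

No

Signed shortest Δλ = ((43.8 − -87.1 + 180) mod 360) − 180 = 130.9°.
Going east by 130.9° from -87.1° reaches +43.8° without touching 180°.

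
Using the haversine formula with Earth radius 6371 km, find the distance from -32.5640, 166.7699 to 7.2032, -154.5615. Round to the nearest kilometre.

Δλ = -154.5615 − 166.7699 = -321.3314°; wrapped into (−180°, 180°]: 38.6686°.
Δφ = 7.2032 − -32.5640 = 39.7672°.
a = sin²(Δφ/2) + cos φ₁ · cos φ₂ · sin²(Δλ/2) = 0.207327.
c = 2·atan2(√a, √(1−a)) = 0.94549 rad → d = 6371·c ≈ 6023.72 km.

6024 km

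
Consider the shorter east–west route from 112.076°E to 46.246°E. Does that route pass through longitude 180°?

Signed shortest Δλ = ((46.246 − 112.076 + 180) mod 360) − 180 = -65.83°.
Going west by 65.83° from +112.076° reaches +46.246° without touching 180°.

No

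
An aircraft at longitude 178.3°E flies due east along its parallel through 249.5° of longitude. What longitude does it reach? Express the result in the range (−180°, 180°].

Start at +178.3°; shift +249.5° → +427.8°.
+427.8° lies outside (−180°, 180°]; subtract 360° → +67.8°.

67.8°E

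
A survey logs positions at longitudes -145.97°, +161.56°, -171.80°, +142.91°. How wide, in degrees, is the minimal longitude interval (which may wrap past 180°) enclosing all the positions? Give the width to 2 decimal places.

Sort the longitudes: -171.80°, -145.97°, +142.91°, +161.56°.
Eastward gaps between consecutive values (wrapping around): 25.83°, 288.88°, 18.65°, 26.64°.
Largest gap = 288.88° ⇒ minimal covering band is its complement: 360° − 288.88° = 71.12°.
Band runs from +142.91° eastward to -145.97°, crossing the antimeridian.

71.12°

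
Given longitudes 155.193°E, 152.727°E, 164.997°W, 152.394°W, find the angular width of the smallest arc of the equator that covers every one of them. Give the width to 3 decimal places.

Sort the longitudes: -164.997°, -152.394°, +152.727°, +155.193°.
Eastward gaps between consecutive values (wrapping around): 12.603°, 305.121°, 2.466°, 39.810°.
Largest gap = 305.121° ⇒ minimal covering band is its complement: 360° − 305.121° = 54.879°.
Band runs from +152.727° eastward to -152.394°, crossing the antimeridian.

54.879°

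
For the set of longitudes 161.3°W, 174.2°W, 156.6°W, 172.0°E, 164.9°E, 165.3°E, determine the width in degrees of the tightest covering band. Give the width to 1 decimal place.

Sort the longitudes: -174.2°, -161.3°, -156.6°, +164.9°, +165.3°, +172.0°.
Eastward gaps between consecutive values (wrapping around): 12.9°, 4.7°, 321.5°, 0.4°, 6.7°, 13.8°.
Largest gap = 321.5° ⇒ minimal covering band is its complement: 360° − 321.5° = 38.5°.
Band runs from +164.9° eastward to -156.6°, crossing the antimeridian.

38.5°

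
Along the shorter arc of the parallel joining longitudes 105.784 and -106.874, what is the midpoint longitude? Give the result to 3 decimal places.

+179.455°

Signed shortest Δλ from +105.784° to -106.874° is +147.342°.
Midpoint longitude = +105.784° + (+147.342°)/2 = +105.784° + 73.671° = +179.455°.
(The naïve average (+105.784 + -106.874)/2 = -0.545° is on the wrong side of the globe.)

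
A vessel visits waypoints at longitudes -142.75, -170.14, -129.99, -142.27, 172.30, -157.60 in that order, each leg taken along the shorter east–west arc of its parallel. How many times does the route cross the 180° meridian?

Leg 1: -142.75° → -170.14°, shortest Δλ = -27.39° (west) — does not cross 180°.
Leg 2: -170.14° → -129.99°, shortest Δλ = 40.15° (east) — does not cross 180°.
Leg 3: -129.99° → -142.27°, shortest Δλ = -12.28° (west) — does not cross 180°.
Leg 4: -142.27° → +172.30°, shortest Δλ = -45.43° (west) — crosses 180°.
Leg 5: +172.30° → -157.60°, shortest Δλ = 30.1° (east) — crosses 180°.
Total crossings: 2.

2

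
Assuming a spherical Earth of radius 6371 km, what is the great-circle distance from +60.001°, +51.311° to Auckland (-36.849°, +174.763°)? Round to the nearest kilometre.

Δλ = 174.763 − 51.311 = 123.452°.
Δφ = -36.849 − 60.001 = -96.850°.
a = sin²(Δφ/2) + cos φ₁ · cos φ₂ · sin²(Δλ/2) = 0.869958.
c = 2·atan2(√a, √(1−a)) = 2.40374 rad → d = 6371·c ≈ 15314.25 km.

15314 km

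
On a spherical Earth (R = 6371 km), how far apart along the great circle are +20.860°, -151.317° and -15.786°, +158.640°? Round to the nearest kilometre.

Δλ = 158.640 − -151.317 = 309.957°; wrapped into (−180°, 180°]: -50.043°.
Δφ = -15.786 − 20.860 = -36.646°.
a = sin²(Δφ/2) + cos φ₁ · cos φ₂ · sin²(Δλ/2) = 0.259694.
c = 2·atan2(√a, √(1−a)) = 1.06944 rad → d = 6371·c ≈ 6813.42 km.

6813 km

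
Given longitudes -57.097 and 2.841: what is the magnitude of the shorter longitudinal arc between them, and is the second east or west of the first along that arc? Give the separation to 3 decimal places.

Raw difference: 2.841 − -57.097 = 59.938°.
Normalise into (−180°, 180°]: 59.938° stays 59.938°.
Positive ⇒ the second point lies to the east; separation 59.938°.

59.938° east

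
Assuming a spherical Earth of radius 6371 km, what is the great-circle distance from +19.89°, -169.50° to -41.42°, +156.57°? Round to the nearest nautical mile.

Δλ = 156.57 − -169.50 = 326.07°; wrapped into (−180°, 180°]: -33.93°.
Δφ = -41.42 − 19.89 = -61.31°.
a = sin²(Δφ/2) + cos φ₁ · cos φ₂ · sin²(Δλ/2) = 0.320001.
c = 2·atan2(√a, √(1−a)) = 1.20253 rad → d = 6371·c ≈ 7661.32 km ≈ 4136.78 nmi.

4137 nmi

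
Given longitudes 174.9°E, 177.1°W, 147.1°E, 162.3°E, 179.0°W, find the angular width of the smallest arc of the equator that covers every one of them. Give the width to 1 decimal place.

35.8°

Sort the longitudes: -179.0°, -177.1°, +147.1°, +162.3°, +174.9°.
Eastward gaps between consecutive values (wrapping around): 1.9°, 324.2°, 15.2°, 12.6°, 6.1°.
Largest gap = 324.2° ⇒ minimal covering band is its complement: 360° − 324.2° = 35.8°.
Band runs from +147.1° eastward to -177.1°, crossing the antimeridian.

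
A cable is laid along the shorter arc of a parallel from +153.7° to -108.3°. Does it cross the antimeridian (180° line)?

Naïve |-108.3 − 153.7| = 262.0° > 180°, so the shorter arc goes the other way round — across 180°.
Signed shortest Δλ = ((-108.3 − 153.7 + 180) mod 360) − 180 = 98.0°.
Going east by 98.0° from +153.7° passes through 180° before reaching -108.3°.

Yes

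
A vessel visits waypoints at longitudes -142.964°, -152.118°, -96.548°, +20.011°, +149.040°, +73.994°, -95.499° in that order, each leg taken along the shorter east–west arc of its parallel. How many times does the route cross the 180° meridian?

Leg 1: -142.964° → -152.118°, shortest Δλ = -9.154° (west) — does not cross 180°.
Leg 2: -152.118° → -96.548°, shortest Δλ = 55.57° (east) — does not cross 180°.
Leg 3: -96.548° → +20.011°, shortest Δλ = 116.559° (east) — does not cross 180°.
Leg 4: +20.011° → +149.040°, shortest Δλ = 129.029° (east) — does not cross 180°.
Leg 5: +149.040° → +73.994°, shortest Δλ = -75.046° (west) — does not cross 180°.
Leg 6: +73.994° → -95.499°, shortest Δλ = -169.493° (west) — does not cross 180°.
Total crossings: 0.

0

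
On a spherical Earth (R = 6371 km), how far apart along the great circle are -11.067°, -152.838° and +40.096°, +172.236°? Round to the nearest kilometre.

6731 km

Δλ = 172.236 − -152.838 = 325.074°; wrapped into (−180°, 180°]: -34.926°.
Δφ = 40.096 − -11.067 = 51.163°.
a = sin²(Δφ/2) + cos φ₁ · cos φ₂ · sin²(Δλ/2) = 0.254054.
c = 2·atan2(√a, √(1−a)) = 1.05653 rad → d = 6371·c ≈ 6731.18 km.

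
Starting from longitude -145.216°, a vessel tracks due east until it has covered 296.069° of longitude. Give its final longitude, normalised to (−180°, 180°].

Start at -145.216°; shift +296.069° → +150.853°.
+150.853° already lies in (−180°, 180°].

+150.853°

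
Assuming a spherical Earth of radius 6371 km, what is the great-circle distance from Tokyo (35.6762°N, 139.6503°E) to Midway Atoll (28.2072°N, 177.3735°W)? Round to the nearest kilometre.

4106 km

Δλ = -177.3735 − 139.6503 = -317.0238°; wrapped into (−180°, 180°]: 42.9762°.
Δφ = 28.2072 − 35.6762 = -7.4690°.
a = sin²(Δφ/2) + cos φ₁ · cos φ₂ · sin²(Δλ/2) = 0.100297.
c = 2·atan2(√a, √(1−a)) = 0.64449 rad → d = 6371·c ≈ 4106.05 km.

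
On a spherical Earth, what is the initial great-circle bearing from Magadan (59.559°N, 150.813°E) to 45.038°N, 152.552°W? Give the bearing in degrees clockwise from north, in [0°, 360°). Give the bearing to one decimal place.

87.7°

Δλ = -152.552 − 150.813 = -303.365°; wrapped into (−180°, 180°]: 56.635°.
θ = atan2( sin Δλ · cos φ₂ , cos φ₁ · sin φ₂ − sin φ₁ · cos φ₂ · cos Δλ )
  = atan2(0.59017, 0.02344) = 87.726° → normalised to [0°, 360°): 87.726°.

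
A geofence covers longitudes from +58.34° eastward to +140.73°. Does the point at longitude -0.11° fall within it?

No

Band width going east from +58.34° to +140.73°: ((140.73 − 58.34) mod 360) = 82.39°.
Offset of -0.11° east of the west edge: ((-0.11 − 58.34) mod 360) = 301.55°.
301.55° > 82.39° ⇒ outside.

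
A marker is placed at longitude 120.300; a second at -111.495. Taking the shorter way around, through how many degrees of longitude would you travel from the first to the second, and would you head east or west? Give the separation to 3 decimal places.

128.205° east

Raw difference: -111.495 − 120.300 = -231.795°.
Normalise into (−180°, 180°]: -231.795° + 360° = 128.205°.
Positive ⇒ the second point lies to the east; separation 128.205°.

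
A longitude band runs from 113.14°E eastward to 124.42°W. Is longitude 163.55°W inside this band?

Yes

Band width going east from +113.14° to -124.42°: ((-124.42 − 113.14) mod 360) = 122.44°.
Offset of -163.55° east of the west edge: ((-163.55 − 113.14) mod 360) = 83.31°.
83.31° ≤ 122.44° ⇒ inside.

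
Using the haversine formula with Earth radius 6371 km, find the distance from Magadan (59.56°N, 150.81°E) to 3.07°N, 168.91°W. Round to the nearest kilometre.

7161 km

Δλ = -168.91 − 150.81 = -319.72°; wrapped into (−180°, 180°]: 40.28°.
Δφ = 3.07 − 59.56 = -56.49°.
a = sin²(Δφ/2) + cos φ₁ · cos φ₂ · sin²(Δλ/2) = 0.283936.
c = 2·atan2(√a, √(1−a)) = 1.12394 rad → d = 6371·c ≈ 7160.65 km.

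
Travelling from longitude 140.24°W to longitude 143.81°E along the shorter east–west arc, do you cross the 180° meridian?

Yes

Naïve |143.81 − -140.24| = 284.05° > 180°, so the shorter arc goes the other way round — across 180°.
Signed shortest Δλ = ((143.81 − -140.24 + 180) mod 360) − 180 = -75.95°.
Going west by 75.95° from -140.24° passes through 180° before reaching +143.81°.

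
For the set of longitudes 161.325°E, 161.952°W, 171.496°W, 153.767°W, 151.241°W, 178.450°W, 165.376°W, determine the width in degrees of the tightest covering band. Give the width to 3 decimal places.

47.434°

Sort the longitudes: -178.450°, -171.496°, -165.376°, -161.952°, -153.767°, -151.241°, +161.325°.
Eastward gaps between consecutive values (wrapping around): 6.954°, 6.120°, 3.424°, 8.185°, 2.526°, 312.566°, 20.225°.
Largest gap = 312.566° ⇒ minimal covering band is its complement: 360° − 312.566° = 47.434°.
Band runs from +161.325° eastward to -151.241°, crossing the antimeridian.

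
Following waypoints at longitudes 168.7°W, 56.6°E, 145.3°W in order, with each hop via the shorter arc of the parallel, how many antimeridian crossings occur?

2

Leg 1: -168.7° → +56.6°, shortest Δλ = -134.7° (west) — crosses 180°.
Leg 2: +56.6° → -145.3°, shortest Δλ = 158.1° (east) — crosses 180°.
Total crossings: 2.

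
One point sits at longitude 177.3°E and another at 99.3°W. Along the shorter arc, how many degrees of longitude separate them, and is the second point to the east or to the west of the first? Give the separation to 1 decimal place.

Raw difference: -99.3 − 177.3 = -276.6°.
Normalise into (−180°, 180°]: -276.6° + 360° = 83.4°.
Positive ⇒ the second point lies to the east; separation 83.4°.

83.4° east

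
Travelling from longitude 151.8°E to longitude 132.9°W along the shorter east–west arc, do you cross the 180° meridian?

Naïve |-132.9 − 151.8| = 284.7° > 180°, so the shorter arc goes the other way round — across 180°.
Signed shortest Δλ = ((-132.9 − 151.8 + 180) mod 360) − 180 = 75.3°.
Going east by 75.3° from +151.8° passes through 180° before reaching -132.9°.

Yes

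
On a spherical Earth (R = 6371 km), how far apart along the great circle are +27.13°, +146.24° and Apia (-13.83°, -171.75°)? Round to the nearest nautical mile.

3469 nmi

Δλ = -171.75 − 146.24 = -317.99°; wrapped into (−180°, 180°]: 42.01°.
Δφ = -13.83 − 27.13 = -40.96°.
a = sin²(Δφ/2) + cos φ₁ · cos φ₂ · sin²(Δλ/2) = 0.233450.
c = 2·atan2(√a, √(1−a)) = 1.00854 rad → d = 6371·c ≈ 6425.39 km ≈ 3469.43 nmi.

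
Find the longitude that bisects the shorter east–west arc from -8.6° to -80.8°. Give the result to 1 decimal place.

Signed shortest Δλ from -8.6° to -80.8° is -72.2°.
Midpoint longitude = -8.6° + (-72.2°)/2 = -8.6° − 36.1° = -44.7°.

-44.7°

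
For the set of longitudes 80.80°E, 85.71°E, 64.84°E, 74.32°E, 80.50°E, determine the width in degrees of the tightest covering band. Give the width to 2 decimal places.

20.87°

Sort the longitudes: +64.84°, +74.32°, +80.50°, +80.80°, +85.71°.
Eastward gaps between consecutive values (wrapping around): 9.48°, 6.18°, 0.30°, 4.91°, 339.13°.
Largest gap = 339.13° ⇒ minimal covering band is its complement: 360° − 339.13° = 20.87°.
Band runs from +64.84° eastward to +85.71°.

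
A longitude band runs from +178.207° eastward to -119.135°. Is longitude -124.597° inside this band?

Band width going east from +178.207° to -119.135°: ((-119.135 − 178.207) mod 360) = 62.658°.
Offset of -124.597° east of the west edge: ((-124.597 − 178.207) mod 360) = 57.196°.
57.196° ≤ 62.658° ⇒ inside.

Yes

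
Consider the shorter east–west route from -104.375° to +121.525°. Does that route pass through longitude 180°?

Yes

Naïve |121.525 − -104.375| = 225.9° > 180°, so the shorter arc goes the other way round — across 180°.
Signed shortest Δλ = ((121.525 − -104.375 + 180) mod 360) − 180 = -134.1°.
Going west by 134.1° from -104.375° passes through 180° before reaching +121.525°.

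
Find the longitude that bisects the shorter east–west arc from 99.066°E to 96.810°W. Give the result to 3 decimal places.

Signed shortest Δλ from +99.066° to -96.810° is +164.124°.
Midpoint longitude = +99.066° + (+164.124°)/2 = +99.066° + 82.062° = +181.128°.
Normalise into (−180°, 180°]: -178.872°.
(The naïve average (+99.066 + -96.810)/2 = 1.128° is on the wrong side of the globe.)

178.872°W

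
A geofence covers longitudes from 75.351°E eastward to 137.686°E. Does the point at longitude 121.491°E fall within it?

Yes

Band width going east from +75.351° to +137.686°: ((137.686 − 75.351) mod 360) = 62.335°.
Offset of +121.491° east of the west edge: ((121.491 − 75.351) mod 360) = 46.140°.
46.140° ≤ 62.335° ⇒ inside.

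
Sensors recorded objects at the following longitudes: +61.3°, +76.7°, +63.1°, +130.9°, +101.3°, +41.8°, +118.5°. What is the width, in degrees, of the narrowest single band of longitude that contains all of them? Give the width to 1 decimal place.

Sort the longitudes: +41.8°, +61.3°, +63.1°, +76.7°, +101.3°, +118.5°, +130.9°.
Eastward gaps between consecutive values (wrapping around): 19.5°, 1.8°, 13.6°, 24.6°, 17.2°, 12.4°, 270.9°.
Largest gap = 270.9° ⇒ minimal covering band is its complement: 360° − 270.9° = 89.1°.
Band runs from +41.8° eastward to +130.9°.

89.1°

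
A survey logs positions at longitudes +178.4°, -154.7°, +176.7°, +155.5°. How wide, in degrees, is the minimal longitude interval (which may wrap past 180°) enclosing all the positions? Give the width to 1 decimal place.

Sort the longitudes: -154.7°, +155.5°, +176.7°, +178.4°.
Eastward gaps between consecutive values (wrapping around): 310.2°, 21.2°, 1.7°, 26.9°.
Largest gap = 310.2° ⇒ minimal covering band is its complement: 360° − 310.2° = 49.8°.
Band runs from +155.5° eastward to -154.7°, crossing the antimeridian.

49.8°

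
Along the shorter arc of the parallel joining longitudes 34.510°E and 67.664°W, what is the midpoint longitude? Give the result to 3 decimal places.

Signed shortest Δλ from +34.510° to -67.664° is -102.174°.
Midpoint longitude = +34.510° + (-102.174°)/2 = +34.510° − 51.087° = -16.577°.

16.577°W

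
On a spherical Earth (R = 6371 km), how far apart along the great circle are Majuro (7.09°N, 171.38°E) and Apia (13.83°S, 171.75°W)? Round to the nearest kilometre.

2980 km

Δλ = -171.75 − 171.38 = -343.13°; wrapped into (−180°, 180°]: 16.87°.
Δφ = -13.83 − 7.09 = -20.92°.
a = sin²(Δφ/2) + cos φ₁ · cos φ₂ · sin²(Δλ/2) = 0.053694.
c = 2·atan2(√a, √(1−a)) = 0.46769 rad → d = 6371·c ≈ 2979.64 km.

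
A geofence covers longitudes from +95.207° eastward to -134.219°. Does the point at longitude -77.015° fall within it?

No

Band width going east from +95.207° to -134.219°: ((-134.219 − 95.207) mod 360) = 130.574°.
Offset of -77.015° east of the west edge: ((-77.015 − 95.207) mod 360) = 187.778°.
187.778° > 130.574° ⇒ outside.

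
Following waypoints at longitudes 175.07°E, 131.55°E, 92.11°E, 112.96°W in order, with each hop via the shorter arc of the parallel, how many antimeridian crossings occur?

Leg 1: +175.07° → +131.55°, shortest Δλ = -43.52° (west) — does not cross 180°.
Leg 2: +131.55° → +92.11°, shortest Δλ = -39.44° (west) — does not cross 180°.
Leg 3: +92.11° → -112.96°, shortest Δλ = 154.93° (east) — crosses 180°.
Total crossings: 1.

1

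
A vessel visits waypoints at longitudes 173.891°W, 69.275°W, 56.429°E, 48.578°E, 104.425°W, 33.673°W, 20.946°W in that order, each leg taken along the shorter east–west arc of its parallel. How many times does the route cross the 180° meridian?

Leg 1: -173.891° → -69.275°, shortest Δλ = 104.616° (east) — does not cross 180°.
Leg 2: -69.275° → +56.429°, shortest Δλ = 125.704° (east) — does not cross 180°.
Leg 3: +56.429° → +48.578°, shortest Δλ = -7.851° (west) — does not cross 180°.
Leg 4: +48.578° → -104.425°, shortest Δλ = -153.003° (west) — does not cross 180°.
Leg 5: -104.425° → -33.673°, shortest Δλ = 70.752° (east) — does not cross 180°.
Leg 6: -33.673° → -20.946°, shortest Δλ = 12.727° (east) — does not cross 180°.
Total crossings: 0.

0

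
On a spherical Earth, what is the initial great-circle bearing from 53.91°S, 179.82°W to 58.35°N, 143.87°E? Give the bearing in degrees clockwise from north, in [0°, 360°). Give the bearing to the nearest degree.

Δλ = 143.87 − -179.82 = 323.69°; wrapped into (−180°, 180°]: -36.31°.
θ = atan2( sin Δλ · cos φ₂ , cos φ₁ · sin φ₂ − sin φ₁ · cos φ₂ · cos Δλ )
  = atan2(-0.31072, 0.84314) = -20.230° → normalised to [0°, 360°): 339.770°.

340°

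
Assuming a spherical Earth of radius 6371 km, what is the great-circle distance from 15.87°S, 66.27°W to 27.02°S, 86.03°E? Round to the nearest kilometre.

Δλ = 86.03 − -66.27 = 152.30°.
Δφ = -27.02 − -15.87 = -11.15°.
a = sin²(Δφ/2) + cos φ₁ · cos φ₂ · sin²(Δλ/2) = 0.817228.
c = 2·atan2(√a, √(1−a)) = 2.25810 rad → d = 6371·c ≈ 14386.36 km.

14386 km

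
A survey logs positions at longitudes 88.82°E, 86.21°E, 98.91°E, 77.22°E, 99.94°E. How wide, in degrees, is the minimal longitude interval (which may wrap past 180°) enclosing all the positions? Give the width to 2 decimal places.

Sort the longitudes: +77.22°, +86.21°, +88.82°, +98.91°, +99.94°.
Eastward gaps between consecutive values (wrapping around): 8.99°, 2.61°, 10.09°, 1.03°, 337.28°.
Largest gap = 337.28° ⇒ minimal covering band is its complement: 360° − 337.28° = 22.72°.
Band runs from +77.22° eastward to +99.94°.

22.72°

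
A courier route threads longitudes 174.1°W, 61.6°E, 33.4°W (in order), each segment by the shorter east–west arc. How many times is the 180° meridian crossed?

Leg 1: -174.1° → +61.6°, shortest Δλ = -124.3° (west) — crosses 180°.
Leg 2: +61.6° → -33.4°, shortest Δλ = -95.0° (west) — does not cross 180°.
Total crossings: 1.

1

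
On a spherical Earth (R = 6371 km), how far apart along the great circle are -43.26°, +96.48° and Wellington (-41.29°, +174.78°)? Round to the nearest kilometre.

6196 km

Δλ = 174.78 − 96.48 = 78.30°.
Δφ = -41.29 − -43.26 = 1.97°.
a = sin²(Δφ/2) + cos φ₁ · cos φ₂ · sin²(Δλ/2) = 0.218410.
c = 2·atan2(√a, √(1−a)) = 0.97257 rad → d = 6371·c ≈ 6196.23 km.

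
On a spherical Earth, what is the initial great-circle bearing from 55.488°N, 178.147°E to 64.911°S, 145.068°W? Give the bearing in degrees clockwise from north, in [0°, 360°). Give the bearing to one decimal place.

Δλ = -145.068 − 178.147 = -323.215°; wrapped into (−180°, 180°]: 36.785°.
θ = atan2( sin Δλ · cos φ₂ , cos φ₁ · sin φ₂ − sin φ₁ · cos φ₂ · cos Δλ )
  = atan2(0.25391, -0.79295) = 162.244° → normalised to [0°, 360°): 162.244°.

162.2°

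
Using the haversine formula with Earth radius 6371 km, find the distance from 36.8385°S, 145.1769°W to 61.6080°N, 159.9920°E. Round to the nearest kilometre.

12004 km

Δλ = 159.9920 − -145.1769 = 305.1689°; wrapped into (−180°, 180°]: -54.8311°.
Δφ = 61.6080 − -36.8385 = 98.4465°.
a = sin²(Δφ/2) + cos φ₁ · cos φ₂ · sin²(Δλ/2) = 0.654123.
c = 2·atan2(√a, √(1−a)) = 1.88415 rad → d = 6371·c ≈ 12003.89 km.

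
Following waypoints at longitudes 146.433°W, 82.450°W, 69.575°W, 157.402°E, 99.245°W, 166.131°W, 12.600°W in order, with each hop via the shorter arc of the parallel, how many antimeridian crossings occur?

Leg 1: -146.433° → -82.450°, shortest Δλ = 63.983° (east) — does not cross 180°.
Leg 2: -82.450° → -69.575°, shortest Δλ = 12.875° (east) — does not cross 180°.
Leg 3: -69.575° → +157.402°, shortest Δλ = -133.023° (west) — crosses 180°.
Leg 4: +157.402° → -99.245°, shortest Δλ = 103.353° (east) — crosses 180°.
Leg 5: -99.245° → -166.131°, shortest Δλ = -66.886° (west) — does not cross 180°.
Leg 6: -166.131° → -12.600°, shortest Δλ = 153.531° (east) — does not cross 180°.
Total crossings: 2.

2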